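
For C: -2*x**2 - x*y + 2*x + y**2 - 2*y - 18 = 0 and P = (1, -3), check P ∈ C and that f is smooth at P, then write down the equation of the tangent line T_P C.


Tangent line at P: x - 9*y - 28 = 0.

Step 1: f(1, -3) = 0, so P lies on C.
Step 2: partial derivatives
  f_x(x, y) = -4*x - y + 2, f_y(x, y) = -x + 2*y - 2.
  f_x(P) = 1, f_y(P) = -9 (gradient nonzero, so P is smooth).
Step 3: tangent line at P: 1·(x − 1) + -9·(y − -3) = 0.
Expanding: x - 9*y - 28 = 0.


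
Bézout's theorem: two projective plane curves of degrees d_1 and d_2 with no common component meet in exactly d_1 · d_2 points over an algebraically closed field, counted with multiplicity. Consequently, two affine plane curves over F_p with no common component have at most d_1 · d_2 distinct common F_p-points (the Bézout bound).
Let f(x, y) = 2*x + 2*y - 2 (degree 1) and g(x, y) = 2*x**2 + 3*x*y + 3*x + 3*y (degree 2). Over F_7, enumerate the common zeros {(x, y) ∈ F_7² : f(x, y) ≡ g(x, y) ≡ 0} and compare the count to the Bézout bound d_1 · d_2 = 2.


Common zeros: {(5, 3)}; count = 1; Bézout bound = 2.

deg(f) = 1, deg(g) = 2, so Bézout bound = 2.
Scan x ∈ F_7. For each x, list the y ∈ F_7 with f(x, y) ≡ 0 and those with g(x, y) ≡ 0 (mod 7); the common zeros in that column are the intersection.
  x = 0: f ≡ 0 at y ∈ {1}; g ≡ 0 at y ∈ {0}; common: ∅.
  x = 1: f ≡ 0 at y ∈ {0}; g ≡ 0 at y ∈ {5}; common: ∅.
  x = 2: f ≡ 0 at y ∈ {6}; g ≡ 0 at y ∈ {0}; common: ∅.
  x = 3: f ≡ 0 at y ∈ {5}; g ≡ 0 at y ∈ {3}; common: ∅.
  x = 4: f ≡ 0 at y ∈ {4}; g ≡ 0 at y ∈ {5}; common: ∅.
  x = 5: f ≡ 0 at y ∈ {3}; g ≡ 0 at y ∈ {3}; common: {3}.
  x = 6: f ≡ 0 at y ∈ {2}; g ≡ 0 at y ∈ ∅; common: ∅.
Collecting: common zeros = {(5, 3)}, so the count is 1.
Comparison with the Bézout bound: 1 ≤ 2 = deg(f)·deg(g), as expected for curves with no common component (the affine F_7-count falls short of the bound because intersections may lie at infinity, over extension fields, or carry multiplicity).


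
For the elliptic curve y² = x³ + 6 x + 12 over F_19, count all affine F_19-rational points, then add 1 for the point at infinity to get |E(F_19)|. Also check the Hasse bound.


Affine points = {(1, 0), (3, 0), (4, 9), (4, 10), (6, 6), (6, 13), (7, 6), (7, 13), (9, 4), (9, 15), (12, 8), (12, 11), (13, 8), (13, 11), (14, 3), (14, 16), (15, 0), (16, 9), (16, 10), (17, 7), (17, 12), (18, 9), (18, 10)}; affine count = 23; |E(F_19)| = 24.

Discriminant check: Δ ∝ 4a³ + 27b² = 4·6³ + 27·12² = 4·216 + 27·144 ≡ 2 (mod 19). Nonzero ⇒ E is nonsingular.
For each x ∈ F_19, compute rhs = x³ + 6·x + 12 mod 19, then count y ∈ F_19 with y² ≡ rhs.
  x = 0: rhs = 12, matching y values: none (0 points).
  x = 1: rhs = 0, matching y values: 0 (1 points).
  x = 2: rhs = 13, matching y values: none (0 points).
  x = 3: rhs = 0, matching y values: 0 (1 points).
  x = 4: rhs = 5, matching y values: 9, 10 (2 points).
  x = 5: rhs = 15, matching y values: none (0 points).
  x = 6: rhs = 17, matching y values: 6, 13 (2 points).
  x = 7: rhs = 17, matching y values: 6, 13 (2 points).
  x = 8: rhs = 2, matching y values: none (0 points).
  x = 9: rhs = 16, matching y values: 4, 15 (2 points).
  x = 10: rhs = 8, matching y values: none (0 points).
  x = 11: rhs = 3, matching y values: none (0 points).
  x = 12: rhs = 7, matching y values: 8, 11 (2 points).
  x = 13: rhs = 7, matching y values: 8, 11 (2 points).
  x = 14: rhs = 9, matching y values: 3, 16 (2 points).
  x = 15: rhs = 0, matching y values: 0 (1 points).
  x = 16: rhs = 5, matching y values: 9, 10 (2 points).
  x = 17: rhs = 11, matching y values: 7, 12 (2 points).
  x = 18: rhs = 5, matching y values: 9, 10 (2 points).
Total affine count: 23.
Full point count |E(F_19)| = 23 + 1 = 24.
Hasse bound: |24 − (19+1)| = |4| = 4 ≤ 2√19 ≈ 8.7178 ✓.


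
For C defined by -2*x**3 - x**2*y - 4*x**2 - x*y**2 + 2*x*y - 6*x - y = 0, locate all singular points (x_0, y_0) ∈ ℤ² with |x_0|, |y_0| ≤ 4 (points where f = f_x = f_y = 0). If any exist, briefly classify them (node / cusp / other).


Singular points: {(-1, 2)}; classification: cusp.

Compute partial derivatives:
  f_x = -6*x**2 - 2*x*y - 8*x - y**2 + 2*y - 6.
  f_y = -x**2 - 2*x*y + 2*x - 1.
Scan x_0 ∈ {−4, ..., 4}. For each x_0, f_y(x_0, y) is a polynomial in y; find its integer roots y ∈ {−4, ..., 4}, then test f_x and f at those candidates.
  x = -4: f_y(-4, y) = 8*y - 25; no integer root y with |y| ≤ 4.
  x = -3: f_y(-3, y) = 6*y - 16; no integer root y with |y| ≤ 4.
  x = -2: f_y(-2, y) = 4*y - 9; no integer root y with |y| ≤ 4.
  x = -1: f_y(-1, y) = 2*y - 4; vanishes at y ∈ {2}. (-1, 2): f_x = 0, f = 0 — SINGULAR.
  x = 0: f_y(0, y) = -1; no integer root y with |y| ≤ 4.
  x = 1: f_y(1, y) = -2*y; vanishes at y ∈ {0}. (1, 0): f_x = -20 ≠ 0.
  x = 2: f_y(2, y) = -4*y - 1; no integer root y with |y| ≤ 4.
  x = 3: f_y(3, y) = -6*y - 4; no integer root y with |y| ≤ 4.
  x = 4: f_y(4, y) = -8*y - 9; no integer root y with |y| ≤ 4.
Only singular point on the grid: (-1, 2).
Classify: substitute x = -1 + u, y = 2 + v and expand: f = -2*u**3 - u**2*v - u*v**2 + v**2.
No constant or linear terms (consistent with a singular point). Quadratic part: v**2. Cubic part: -2*u**3 - u**2*v - u*v**2.
The quadratic part v**2 is a perfect square, so there is a single (double) tangent line v = 0, i.e. y = 2. Restricting the cubic part to that line (v = 0) leaves -2*u**3 ≠ 0, so f is not divisible by v and the branch is v² ≈ 2*u**3 to lowest order — this is a cusp.
Classification: cusp.


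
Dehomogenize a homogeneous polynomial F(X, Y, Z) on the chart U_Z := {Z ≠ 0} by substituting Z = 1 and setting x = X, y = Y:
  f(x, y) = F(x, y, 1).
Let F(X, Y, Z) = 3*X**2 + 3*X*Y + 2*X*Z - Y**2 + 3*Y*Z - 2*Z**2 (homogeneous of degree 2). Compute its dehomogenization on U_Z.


f(x, y) = 3*x**2 + 3*x*y + 2*x - y**2 + 3*y - 2

On U_Z we set Z = 1. Each monomial c·X^i·Y^j·Z^k in F becomes c·x^i·y^j·1^k = c·x^i·y^j.
Substituting Z = 1: F(X, Y, 1) = 3*x**2 + 3*x*y + 2*x - y**2 + 3*y - 2.
Note: deg(f) ≤ deg(F) = 2; strict inequality happens when F is divisible by Z (lost terms).


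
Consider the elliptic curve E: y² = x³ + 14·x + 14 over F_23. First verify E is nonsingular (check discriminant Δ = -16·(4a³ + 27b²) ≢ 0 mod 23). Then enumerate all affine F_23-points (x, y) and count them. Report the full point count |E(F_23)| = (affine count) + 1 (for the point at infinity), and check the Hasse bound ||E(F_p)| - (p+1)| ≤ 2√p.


Affine points = {(1, 11), (1, 12), (2, 2), (2, 21), (5, 5), (5, 18), (7, 8), (7, 15), (9, 8), (9, 15), (10, 2), (10, 21), (11, 2), (11, 21), (12, 1), (12, 22), (13, 1), (13, 22), (17, 6), (17, 17), (18, 7), (18, 16), (19, 3), (19, 20), (21, 1), (21, 22)}; affine count = 26; |E(F_23)| = 27.

Discriminant check: Δ ∝ 4a³ + 27b² = 4·14³ + 27·14² = 4·2744 + 27·196 ≡ 7 (mod 23). Nonzero ⇒ E is nonsingular.
For each x ∈ F_23, compute rhs = x³ + 14·x + 14 mod 23, then count y ∈ F_23 with y² ≡ rhs.
  x = 0: rhs = 14, matching y values: none (0 points).
  x = 1: rhs = 6, matching y values: 11, 12 (2 points).
  x = 2: rhs = 4, matching y values: 2, 21 (2 points).
  x = 3: rhs = 14, matching y values: none (0 points).
  x = 4: rhs = 19, matching y values: none (0 points).
  x = 5: rhs = 2, matching y values: 5, 18 (2 points).
  x = 6: rhs = 15, matching y values: none (0 points).
  x = 7: rhs = 18, matching y values: 8, 15 (2 points).
  x = 8: rhs = 17, matching y values: none (0 points).
  x = 9: rhs = 18, matching y values: 8, 15 (2 points).
  x = 10: rhs = 4, matching y values: 2, 21 (2 points).
  x = 11: rhs = 4, matching y values: 2, 21 (2 points).
  x = 12: rhs = 1, matching y values: 1, 22 (2 points).
  x = 13: rhs = 1, matching y values: 1, 22 (2 points).
  x = 14: rhs = 10, matching y values: none (0 points).
  x = 15: rhs = 11, matching y values: none (0 points).
  x = 16: rhs = 10, matching y values: none (0 points).
  x = 17: rhs = 13, matching y values: 6, 17 (2 points).
  x = 18: rhs = 3, matching y values: 7, 16 (2 points).
  x = 19: rhs = 9, matching y values: 3, 20 (2 points).
  x = 20: rhs = 14, matching y values: none (0 points).
  x = 21: rhs = 1, matching y values: 1, 22 (2 points).
  x = 22: rhs = 22, matching y values: none (0 points).
Total affine count: 26.
Full point count |E(F_23)| = 26 + 1 = 27.
Hasse bound: |27 − (23+1)| = |3| = 3 ≤ 2√23 ≈ 9.5917 ✓.


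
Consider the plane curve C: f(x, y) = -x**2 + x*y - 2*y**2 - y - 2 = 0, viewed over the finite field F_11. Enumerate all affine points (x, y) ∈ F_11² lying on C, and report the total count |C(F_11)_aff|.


Affine F_11-points: {(1, 2), (1, 9), (3, 0), (3, 1), (5, 3), (5, 10), (8, 0), (8, 9), (9, 1), (9, 3)}; count = 10.

For each of the 121 pairs (x, y) ∈ F_11², evaluate f(x, y) mod 11. Record the zeros.
  x = 0: [0↦9, 1↦6, 2↦10, 3↦10, 4↦6, 5↦9, 6↦8, 7↦3, 8↦5, 9↦3, 10↦8]  zeros at y ∈ ∅
  x = 1: [0↦8, 1↦6, 2↦0, 3↦1, 4↦9, 5↦2, 6↦2, 7↦9, 8↦1, 9↦0, 10↦6]  zeros at y ∈ {2, 9}
  x = 2: [0↦5, 1↦4, 2↦10, 3↦1, 4↦10, 5↦4, 6↦5, 7↦2, 8↦6, 9↦6, 10↦2]  zeros at y ∈ ∅
  x = 3: [0↦0, 1↦0, 2↦7, 3↦10, 4↦9, 5↦4, 6↦6, 7↦4, 8↦9, 9↦10, 10↦7]  zeros at y ∈ {0, 1}
  x = 4: [0↦4, 1↦5, 2↦2, 3↦6, 4↦6, 5↦2, 6↦5, 7↦4, 8↦10, 9↦1, 10↦10]  zeros at y ∈ ∅
  x = 5: [0↦6, 1↦8, 2↦6, 3↦0, 4↦1, 5↦9, 6↦2, 7↦2, 8↦9, 9↦1, 10↦0]  zeros at y ∈ {3, 10}
  x = 6: [0↦6, 1↦9, 2↦8, 3↦3, 4↦5, 5↦3, 6↦8, 7↦9, 8↦6, 9↦10, 10↦10]  zeros at y ∈ ∅
  x = 7: [0↦4, 1↦8, 2↦8, 3↦4, 4↦7, 5↦6, 6↦1, 7↦3, 8↦1, 9↦6, 10↦7]  zeros at y ∈ ∅
  x = 8: [0↦0, 1↦5, 2↦6, 3↦3, 4↦7, 5↦7, 6↦3, 7↦6, 8↦5, 9↦0, 10↦2]  zeros at y ∈ {0, 9}
  x = 9: [0↦5, 1↦0, 2↦2, 3↦0, 4↦5, 5↦6, 6↦3, 7↦7, 8↦7, 9↦3, 10↦6]  zeros at y ∈ {1, 3}
  x = 10: [0↦8, 1↦4, 2↦7, 3↦6, 4↦1, 5↦3, 6↦1, 7↦6, 8↦7, 9↦4, 10↦8]  zeros at y ∈ ∅
Collecting zeros: affine points = {(1, 2), (1, 9), (3, 0), (3, 1), (5, 3), (5, 10), (8, 0), (8, 9), (9, 1), (9, 3)}.
Total count |C(F_11)_aff| = 10.


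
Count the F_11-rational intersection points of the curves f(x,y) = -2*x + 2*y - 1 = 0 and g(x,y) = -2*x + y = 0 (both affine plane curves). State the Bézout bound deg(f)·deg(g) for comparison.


Common zeros: {(6, 1)}; count = 1; Bézout bound = 1.

deg(f) = 1, deg(g) = 1, so Bézout bound = 1.
Scan x ∈ F_11. For each x, list the y ∈ F_11 with f(x, y) ≡ 0 and those with g(x, y) ≡ 0 (mod 11); the common zeros in that column are the intersection.
  x = 0: f ≡ 0 at y ∈ {6}; g ≡ 0 at y ∈ {0}; common: ∅.
  x = 1: f ≡ 0 at y ∈ {7}; g ≡ 0 at y ∈ {2}; common: ∅.
  x = 2: f ≡ 0 at y ∈ {8}; g ≡ 0 at y ∈ {4}; common: ∅.
  x = 3: f ≡ 0 at y ∈ {9}; g ≡ 0 at y ∈ {6}; common: ∅.
  x = 4: f ≡ 0 at y ∈ {10}; g ≡ 0 at y ∈ {8}; common: ∅.
  x = 5: f ≡ 0 at y ∈ {0}; g ≡ 0 at y ∈ {10}; common: ∅.
  x = 6: f ≡ 0 at y ∈ {1}; g ≡ 0 at y ∈ {1}; common: {1}.
  x = 7: f ≡ 0 at y ∈ {2}; g ≡ 0 at y ∈ {3}; common: ∅.
  x = 8: f ≡ 0 at y ∈ {3}; g ≡ 0 at y ∈ {5}; common: ∅.
  x = 9: f ≡ 0 at y ∈ {4}; g ≡ 0 at y ∈ {7}; common: ∅.
  x = 10: f ≡ 0 at y ∈ {5}; g ≡ 0 at y ∈ {9}; common: ∅.
Collecting: common zeros = {(6, 1)}, so the count is 1.
Comparison with the Bézout bound: 1 ≤ 1 = deg(f)·deg(g), as expected for curves with no common component (the bound is attained).


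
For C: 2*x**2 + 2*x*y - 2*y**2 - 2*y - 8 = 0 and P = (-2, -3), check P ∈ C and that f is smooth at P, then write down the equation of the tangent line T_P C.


Tangent line at P: -14*x + 6*y - 10 = 0.

Step 1: f(-2, -3) = 0, so P lies on C.
Step 2: partial derivatives
  f_x(x, y) = 4*x + 2*y, f_y(x, y) = 2*x - 4*y - 2.
  f_x(P) = -14, f_y(P) = 6 (gradient nonzero, so P is smooth).
Step 3: tangent line at P: -14·(x − -2) + 6·(y − -3) = 0.
Expanding: -14*x + 6*y - 10 = 0.


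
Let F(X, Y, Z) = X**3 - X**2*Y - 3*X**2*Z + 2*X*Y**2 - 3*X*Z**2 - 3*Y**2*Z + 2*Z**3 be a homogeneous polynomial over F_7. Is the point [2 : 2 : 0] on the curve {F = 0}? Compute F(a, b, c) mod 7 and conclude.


F(2,2,0) ≡ 2 (mod 7); P is NOT on the curve.

Evaluate F(2, 2, 0) term-by-term (mod 7).
  X**3 ↦ 1·8·1·1 = 8
  -X**2*Y ↦ -1·4·2·1 = -8
  -3*X**2*Z ↦ -3·4·1·0 = 0
  2*X*Y**2 ↦ 2·2·4·1 = 16
  -3*X*Z**2 ↦ -3·2·1·0 = 0
  -3*Y**2*Z ↦ -3·1·4·0 = 0
  2*Z**3 ↦ 2·1·1·0 = 0
Sum: F(2, 2, 0) = (8) + (-8) + (0) + (16) + (0) + (0) + (0) = 16.
Reducing mod 7: 16 ≡ 2 (mod 7).
Since F(a, b, c) ≡ 2 ≠ 0 (mod 7), P does NOT lie on the curve.


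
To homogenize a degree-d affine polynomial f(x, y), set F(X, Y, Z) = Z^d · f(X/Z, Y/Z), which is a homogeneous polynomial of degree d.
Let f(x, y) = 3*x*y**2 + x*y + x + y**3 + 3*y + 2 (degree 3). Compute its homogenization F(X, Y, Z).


F(X, Y, Z) = 3*X*Y**2 + X*Y*Z + X*Z**2 + Y**3 + 3*Y*Z**2 + 2*Z**3

deg(f) = 3.
Substitute x = X/Z, y = Y/Z into f, then multiply by Z^3.
  monomial 3·x^1·y^2 ↦ 3·X^1·Y^2·Z^0.
  monomial 1·x^1·y^1 ↦ 1·X^1·Y^1·Z^1.
  monomial 1·x^1·y^0 ↦ 1·X^1·Y^0·Z^2.
  monomial 1·x^0·y^3 ↦ 1·X^0·Y^3·Z^0.
  monomial 3·x^0·y^1 ↦ 3·X^0·Y^1·Z^2.
  monomial 2·x^0·y^0 ↦ 2·X^0·Y^0·Z^3.
Collecting: F(X, Y, Z) = 3*X*Y**2 + X*Y*Z + X*Z**2 + Y**3 + 3*Y*Z**2 + 2*Z**3.


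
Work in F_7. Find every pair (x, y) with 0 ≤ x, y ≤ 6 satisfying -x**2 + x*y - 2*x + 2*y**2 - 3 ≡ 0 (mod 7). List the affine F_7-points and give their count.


Affine F_7-points: {(1, 5), (2, 1), (2, 5), (4, 1), (4, 4), (5, 4)}; count = 6.

For each of the 49 pairs (x, y) ∈ F_7², evaluate f(x, y) mod 7. Record the zeros.
  x = 0: [0↦4, 1↦6, 2↦5, 3↦1, 4↦1, 5↦5, 6↦6]  zeros at y ∈ ∅
  x = 1: [0↦1, 1↦4, 2↦4, 3↦1, 4↦2, 5↦0, 6↦2]  zeros at y ∈ {5}
  x = 2: [0↦3, 1↦0, 2↦1, 3↦6, 4↦1, 5↦0, 6↦3]  zeros at y ∈ {1, 5}
  x = 3: [0↦3, 1↦1, 2↦3, 3↦2, 4↦5, 5↦5, 6↦2]  zeros at y ∈ ∅
  x = 4: [0↦1, 1↦0, 2↦3, 3↦3, 4↦0, 5↦1, 6↦6]  zeros at y ∈ {1, 4}
  x = 5: [0↦4, 1↦4, 2↦1, 3↦2, 4↦0, 5↦2, 6↦1]  zeros at y ∈ {4}
  x = 6: [0↦5, 1↦6, 2↦4, 3↦6, 4↦5, 5↦1, 6↦1]  zeros at y ∈ ∅
Collecting zeros: affine points = {(1, 5), (2, 1), (2, 5), (4, 1), (4, 4), (5, 4)}.
Total count |C(F_7)_aff| = 6.


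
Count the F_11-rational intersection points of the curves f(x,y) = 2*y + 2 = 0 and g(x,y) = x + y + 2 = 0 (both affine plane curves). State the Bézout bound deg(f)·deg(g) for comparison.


Common zeros: {(10, 10)}; count = 1; Bézout bound = 1.

deg(f) = 1, deg(g) = 1, so Bézout bound = 1.
Scan x ∈ F_11. For each x, list the y ∈ F_11 with f(x, y) ≡ 0 and those with g(x, y) ≡ 0 (mod 11); the common zeros in that column are the intersection.
  x = 0: f ≡ 0 at y ∈ {10}; g ≡ 0 at y ∈ {9}; common: ∅.
  x = 1: f ≡ 0 at y ∈ {10}; g ≡ 0 at y ∈ {8}; common: ∅.
  x = 2: f ≡ 0 at y ∈ {10}; g ≡ 0 at y ∈ {7}; common: ∅.
  x = 3: f ≡ 0 at y ∈ {10}; g ≡ 0 at y ∈ {6}; common: ∅.
  x = 4: f ≡ 0 at y ∈ {10}; g ≡ 0 at y ∈ {5}; common: ∅.
  x = 5: f ≡ 0 at y ∈ {10}; g ≡ 0 at y ∈ {4}; common: ∅.
  x = 6: f ≡ 0 at y ∈ {10}; g ≡ 0 at y ∈ {3}; common: ∅.
  x = 7: f ≡ 0 at y ∈ {10}; g ≡ 0 at y ∈ {2}; common: ∅.
  x = 8: f ≡ 0 at y ∈ {10}; g ≡ 0 at y ∈ {1}; common: ∅.
  x = 9: f ≡ 0 at y ∈ {10}; g ≡ 0 at y ∈ {0}; common: ∅.
  x = 10: f ≡ 0 at y ∈ {10}; g ≡ 0 at y ∈ {10}; common: {10}.
Collecting: common zeros = {(10, 10)}, so the count is 1.
Comparison with the Bézout bound: 1 ≤ 1 = deg(f)·deg(g), as expected for curves with no common component (the bound is attained).


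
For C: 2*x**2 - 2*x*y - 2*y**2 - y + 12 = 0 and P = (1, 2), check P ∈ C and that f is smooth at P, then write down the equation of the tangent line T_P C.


Tangent line at P: 22 - 11*y = 0.

Step 1: f(1, 2) = 0, so P lies on C.
Step 2: partial derivatives
  f_x(x, y) = 4*x - 2*y, f_y(x, y) = -2*x - 4*y - 1.
  f_x(P) = 0, f_y(P) = -11 (gradient nonzero, so P is smooth).
Step 3: tangent line at P: 0·(x − 1) + -11·(y − 2) = 0.
Expanding: 22 - 11*y = 0.


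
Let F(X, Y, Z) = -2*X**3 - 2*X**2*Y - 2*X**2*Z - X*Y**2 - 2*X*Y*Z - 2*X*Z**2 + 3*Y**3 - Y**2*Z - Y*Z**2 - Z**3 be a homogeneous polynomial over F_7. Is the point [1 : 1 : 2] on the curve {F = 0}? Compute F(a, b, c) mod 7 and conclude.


F(1,1,2) ≡ 3 (mod 7); P is NOT on the curve.

Evaluate F(1, 1, 2) term-by-term (mod 7).
  -2*X**3 ↦ -2·1·1·1 = -2
  -2*X**2*Y ↦ -2·1·1·1 = -2
  -2*X**2*Z ↦ -2·1·1·2 = -4
  -X*Y**2 ↦ -1·1·1·1 = -1
  -2*X*Y*Z ↦ -2·1·1·2 = -4
  -2*X*Z**2 ↦ -2·1·1·4 = -8
  3*Y**3 ↦ 3·1·1·1 = 3
  -Y**2*Z ↦ -1·1·1·2 = -2
  -Y*Z**2 ↦ -1·1·1·4 = -4
  -Z**3 ↦ -1·1·1·8 = -8
Sum: F(1, 1, 2) = (-2) + (-2) + (-4) + (-1) + (-4) + (-8) + (3) + (-2) + (-4) + (-8) = -32.
Reducing mod 7: -32 ≡ 3 (mod 7).
Since F(a, b, c) ≡ 3 ≠ 0 (mod 7), P does NOT lie on the curve.


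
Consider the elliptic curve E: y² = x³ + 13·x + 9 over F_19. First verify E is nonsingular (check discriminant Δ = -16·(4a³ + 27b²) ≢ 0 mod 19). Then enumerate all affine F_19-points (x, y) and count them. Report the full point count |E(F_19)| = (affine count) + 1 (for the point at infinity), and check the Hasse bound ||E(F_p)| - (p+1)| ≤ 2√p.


Affine points = {(0, 3), (0, 16), (1, 2), (1, 17), (2, 9), (2, 10), (4, 7), (4, 12), (5, 3), (5, 16), (7, 5), (7, 14), (8, 6), (8, 13), (9, 0), (11, 1), (11, 18), (13, 0), (14, 3), (14, 16), (15, 8), (15, 11), (16, 0)}; affine count = 23; |E(F_19)| = 24.

Discriminant check: Δ ∝ 4a³ + 27b² = 4·13³ + 27·9² = 4·2197 + 27·81 ≡ 12 (mod 19). Nonzero ⇒ E is nonsingular.
For each x ∈ F_19, compute rhs = x³ + 13·x + 9 mod 19, then count y ∈ F_19 with y² ≡ rhs.
  x = 0: rhs = 9, matching y values: 3, 16 (2 points).
  x = 1: rhs = 4, matching y values: 2, 17 (2 points).
  x = 2: rhs = 5, matching y values: 9, 10 (2 points).
  x = 3: rhs = 18, matching y values: none (0 points).
  x = 4: rhs = 11, matching y values: 7, 12 (2 points).
  x = 5: rhs = 9, matching y values: 3, 16 (2 points).
  x = 6: rhs = 18, matching y values: none (0 points).
  x = 7: rhs = 6, matching y values: 5, 14 (2 points).
  x = 8: rhs = 17, matching y values: 6, 13 (2 points).
  x = 9: rhs = 0, matching y values: 0 (1 points).
  x = 10: rhs = 18, matching y values: none (0 points).
  x = 11: rhs = 1, matching y values: 1, 18 (2 points).
  x = 12: rhs = 12, matching y values: none (0 points).
  x = 13: rhs = 0, matching y values: 0 (1 points).
  x = 14: rhs = 9, matching y values: 3, 16 (2 points).
  x = 15: rhs = 7, matching y values: 8, 11 (2 points).
  x = 16: rhs = 0, matching y values: 0 (1 points).
  x = 17: rhs = 13, matching y values: none (0 points).
  x = 18: rhs = 14, matching y values: none (0 points).
Total affine count: 23.
Full point count |E(F_19)| = 23 + 1 = 24.
Hasse bound: |24 − (19+1)| = |4| = 4 ≤ 2√19 ≈ 8.7178 ✓.


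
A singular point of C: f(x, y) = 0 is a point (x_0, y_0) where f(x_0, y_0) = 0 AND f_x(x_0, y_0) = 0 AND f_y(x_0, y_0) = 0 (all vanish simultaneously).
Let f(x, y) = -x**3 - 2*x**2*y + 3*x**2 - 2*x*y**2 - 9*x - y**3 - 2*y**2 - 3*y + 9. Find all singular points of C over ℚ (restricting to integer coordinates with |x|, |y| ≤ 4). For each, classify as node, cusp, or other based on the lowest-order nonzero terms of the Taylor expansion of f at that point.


Singular points: {(3, -3)}; classification: cusp.

Compute partial derivatives:
  f_x = -3*x**2 - 4*x*y + 6*x - 2*y**2 - 9.
  f_y = -2*x**2 - 4*x*y - 3*y**2 - 4*y - 3.
Scan x_0 ∈ {−4, ..., 4}. For each x_0, f_y(x_0, y) is a polynomial in y; find its integer roots y ∈ {−4, ..., 4}, then test f_x and f at those candidates.
  x = -4: f_y(-4, y) = -3*y**2 + 12*y - 35; no integer root y with |y| ≤ 4.
  x = -3: f_y(-3, y) = -3*y**2 + 8*y - 21; no integer root y with |y| ≤ 4.
  x = -2: f_y(-2, y) = -3*y**2 + 4*y - 11; no integer root y with |y| ≤ 4.
  x = -1: f_y(-1, y) = -3*y**2 - 5; no integer root y with |y| ≤ 4.
  x = 0: f_y(0, y) = -3*y**2 - 4*y - 3; no integer root y with |y| ≤ 4.
  x = 1: f_y(1, y) = -3*y**2 - 8*y - 5; vanishes at y ∈ {-1}. (1, -1): f_x = -4 ≠ 0.
  x = 2: f_y(2, y) = -3*y**2 - 12*y - 11; no integer root y with |y| ≤ 4.
  x = 3: f_y(3, y) = -3*y**2 - 16*y - 21; vanishes at y ∈ {-3}. (3, -3): f_x = 0, f = 0 — SINGULAR.
  x = 4: f_y(4, y) = -3*y**2 - 20*y - 35; no integer root y with |y| ≤ 4.
Only singular point on the grid: (3, -3).
Classify: substitute x = 3 + u, y = -3 + v and expand: f = -u**3 - 2*u**2*v - 2*u*v**2 - v**3 + v**2.
No constant or linear terms (consistent with a singular point). Quadratic part: v**2. Cubic part: -u**3 - 2*u**2*v - 2*u*v**2 - v**3.
The quadratic part v**2 is a perfect square, so there is a single (double) tangent line v = 0, i.e. y = -3. Restricting the cubic part to that line (v = 0) leaves -u**3 ≠ 0, so f is not divisible by v and the branch is v² ≈ u**3 to lowest order — this is a cusp.
Classification: cusp.


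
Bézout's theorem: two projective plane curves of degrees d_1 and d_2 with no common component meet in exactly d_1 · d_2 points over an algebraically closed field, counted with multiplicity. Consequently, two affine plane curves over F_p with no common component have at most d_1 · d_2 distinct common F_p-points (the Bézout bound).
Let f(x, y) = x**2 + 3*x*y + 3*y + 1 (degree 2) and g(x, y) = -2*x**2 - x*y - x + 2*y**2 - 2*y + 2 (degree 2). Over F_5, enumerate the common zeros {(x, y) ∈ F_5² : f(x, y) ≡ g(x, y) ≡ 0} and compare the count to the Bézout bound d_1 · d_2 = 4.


Common zeros: ∅; count = 0; Bézout bound = 4.

deg(f) = 2, deg(g) = 2, so Bézout bound = 4.
Scan x ∈ F_5. For each x, list the y ∈ F_5 with f(x, y) ≡ 0 and those with g(x, y) ≡ 0 (mod 5); the common zeros in that column are the intersection.
  x = 0: f ≡ 0 at y ∈ {3}; g ≡ 0 at y ∈ ∅; common: ∅.
  x = 1: f ≡ 0 at y ∈ {3}; g ≡ 0 at y ∈ ∅; common: ∅.
  x = 2: f ≡ 0 at y ∈ {0}; g ≡ 0 at y ∈ {1}; common: ∅.
  x = 3: f ≡ 0 at y ∈ {0}; g ≡ 0 at y ∈ ∅; common: ∅.
  x = 4: f ≡ 0 at y ∈ ∅; g ≡ 0 at y ∈ ∅; common: ∅.
Collecting: common zeros = ∅, so the count is 0.
Comparison with the Bézout bound: 0 ≤ 4 = deg(f)·deg(g), as expected for curves with no common component (the affine F_5-count falls short of the bound because intersections may lie at infinity, over extension fields, or carry multiplicity).


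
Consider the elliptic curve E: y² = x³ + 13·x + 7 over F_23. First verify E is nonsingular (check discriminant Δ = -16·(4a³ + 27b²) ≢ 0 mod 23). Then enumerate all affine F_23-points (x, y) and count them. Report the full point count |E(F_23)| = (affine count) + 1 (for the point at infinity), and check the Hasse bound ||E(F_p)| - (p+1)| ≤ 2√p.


Affine points = {(2, 8), (2, 15), (3, 2), (3, 21), (4, 10), (4, 13), (5, 6), (5, 17), (6, 5), (6, 18), (7, 2), (7, 21), (8, 5), (8, 18), (9, 5), (9, 18), (11, 3), (11, 20), (13, 2), (13, 21), (14, 9), (14, 14), (15, 9), (15, 14), (17, 9), (17, 14), (18, 1), (18, 22), (19, 11), (19, 12), (22, 4), (22, 19)}; affine count = 32; |E(F_23)| = 33.

Discriminant check: Δ ∝ 4a³ + 27b² = 4·13³ + 27·7² = 4·2197 + 27·49 ≡ 14 (mod 23). Nonzero ⇒ E is nonsingular.
For each x ∈ F_23, compute rhs = x³ + 13·x + 7 mod 23, then count y ∈ F_23 with y² ≡ rhs.
  x = 0: rhs = 7, matching y values: none (0 points).
  x = 1: rhs = 21, matching y values: none (0 points).
  x = 2: rhs = 18, matching y values: 8, 15 (2 points).
  x = 3: rhs = 4, matching y values: 2, 21 (2 points).
  x = 4: rhs = 8, matching y values: 10, 13 (2 points).
  x = 5: rhs = 13, matching y values: 6, 17 (2 points).
  x = 6: rhs = 2, matching y values: 5, 18 (2 points).
  x = 7: rhs = 4, matching y values: 2, 21 (2 points).
  x = 8: rhs = 2, matching y values: 5, 18 (2 points).
  x = 9: rhs = 2, matching y values: 5, 18 (2 points).
  x = 10: rhs = 10, matching y values: none (0 points).
  x = 11: rhs = 9, matching y values: 3, 20 (2 points).
  x = 12: rhs = 5, matching y values: none (0 points).
  x = 13: rhs = 4, matching y values: 2, 21 (2 points).
  x = 14: rhs = 12, matching y values: 9, 14 (2 points).
  x = 15: rhs = 12, matching y values: 9, 14 (2 points).
  x = 16: rhs = 10, matching y values: none (0 points).
  x = 17: rhs = 12, matching y values: 9, 14 (2 points).
  x = 18: rhs = 1, matching y values: 1, 22 (2 points).
  x = 19: rhs = 6, matching y values: 11, 12 (2 points).
  x = 20: rhs = 10, matching y values: none (0 points).
  x = 21: rhs = 19, matching y values: none (0 points).
  x = 22: rhs = 16, matching y values: 4, 19 (2 points).
Total affine count: 32.
Full point count |E(F_23)| = 32 + 1 = 33.
Hasse bound: |33 − (23+1)| = |9| = 9 ≤ 2√23 ≈ 9.5917 ✓.


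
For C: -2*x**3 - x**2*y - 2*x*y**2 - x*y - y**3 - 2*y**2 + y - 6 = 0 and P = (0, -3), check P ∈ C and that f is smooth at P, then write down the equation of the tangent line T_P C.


Tangent line at P: -15*x - 14*y - 42 = 0.

Step 1: f(0, -3) = 0, so P lies on C.
Step 2: partial derivatives
  f_x(x, y) = -6*x**2 - 2*x*y - 2*y**2 - y, f_y(x, y) = -x**2 - 4*x*y - x - 3*y**2 - 4*y + 1.
  f_x(P) = -15, f_y(P) = -14 (gradient nonzero, so P is smooth).
Step 3: tangent line at P: -15·(x − 0) + -14·(y − -3) = 0.
Expanding: -15*x - 14*y - 42 = 0.


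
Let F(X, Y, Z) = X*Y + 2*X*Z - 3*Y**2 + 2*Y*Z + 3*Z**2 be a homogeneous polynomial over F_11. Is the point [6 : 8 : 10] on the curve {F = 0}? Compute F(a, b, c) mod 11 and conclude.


F(6,8,10) ≡ 7 (mod 11); P is NOT on the curve.

Evaluate F(6, 8, 10) term-by-term (mod 11).
  X*Y ↦ 1·6·8·1 = 48
  2*X*Z ↦ 2·6·1·10 = 120
  -3*Y**2 ↦ -3·1·64·1 = -192
  2*Y*Z ↦ 2·1·8·10 = 160
  3*Z**2 ↦ 3·1·1·100 = 300
Sum: F(6, 8, 10) = (48) + (120) + (-192) + (160) + (300) = 436.
Reducing mod 11: 436 ≡ 7 (mod 11).
Since F(a, b, c) ≡ 7 ≠ 0 (mod 11), P does NOT lie on the curve.


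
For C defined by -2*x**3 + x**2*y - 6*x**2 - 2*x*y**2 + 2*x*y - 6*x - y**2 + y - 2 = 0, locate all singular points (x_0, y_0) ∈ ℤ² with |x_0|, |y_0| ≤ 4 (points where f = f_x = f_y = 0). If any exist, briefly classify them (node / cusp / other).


Singular points: {(-1, 0)}; classification: cusp.

Compute partial derivatives:
  f_x = -6*x**2 + 2*x*y - 12*x - 2*y**2 + 2*y - 6.
  f_y = x**2 - 4*x*y + 2*x - 2*y + 1.
Scan x_0 ∈ {−4, ..., 4}. For each x_0, f_y(x_0, y) is a polynomial in y; find its integer roots y ∈ {−4, ..., 4}, then test f_x and f at those candidates.
  x = -4: f_y(-4, y) = 14*y + 9; no integer root y with |y| ≤ 4.
  x = -3: f_y(-3, y) = 10*y + 4; no integer root y with |y| ≤ 4.
  x = -2: f_y(-2, y) = 6*y + 1; no integer root y with |y| ≤ 4.
  x = -1: f_y(-1, y) = 2*y; vanishes at y ∈ {0}. (-1, 0): f_x = 0, f = 0 — SINGULAR.
  x = 0: f_y(0, y) = 1 - 2*y; no integer root y with |y| ≤ 4.
  x = 1: f_y(1, y) = 4 - 6*y; no integer root y with |y| ≤ 4.
  x = 2: f_y(2, y) = 9 - 10*y; no integer root y with |y| ≤ 4.
  x = 3: f_y(3, y) = 16 - 14*y; no integer root y with |y| ≤ 4.
  x = 4: f_y(4, y) = 25 - 18*y; no integer root y with |y| ≤ 4.
Only singular point on the grid: (-1, 0).
Classify: substitute x = -1 + u, y = 0 + v and expand: f = -2*u**3 + u**2*v - 2*u*v**2 + v**2.
No constant or linear terms (consistent with a singular point). Quadratic part: v**2. Cubic part: -2*u**3 + u**2*v - 2*u*v**2.
The quadratic part v**2 is a perfect square, so there is a single (double) tangent line v = 0, i.e. y = 0. Restricting the cubic part to that line (v = 0) leaves -2*u**3 ≠ 0, so f is not divisible by v and the branch is v² ≈ 2*u**3 to lowest order — this is a cusp.
Classification: cusp.


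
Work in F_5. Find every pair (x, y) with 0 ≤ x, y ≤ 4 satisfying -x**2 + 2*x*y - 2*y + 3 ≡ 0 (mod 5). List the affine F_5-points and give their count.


Affine F_5-points: {(0, 4), (2, 3), (3, 4), (4, 3)}; count = 4.

For each of the 25 pairs (x, y) ∈ F_5², evaluate f(x, y) mod 5. Record the zeros.
  x = 0: [0↦3, 1↦1, 2↦4, 3↦2, 4↦0]  zeros at y ∈ {4}
  x = 1: [0↦2, 1↦2, 2↦2, 3↦2, 4↦2]  zeros at y ∈ ∅
  x = 2: [0↦4, 1↦1, 2↦3, 3↦0, 4↦2]  zeros at y ∈ {3}
  x = 3: [0↦4, 1↦3, 2↦2, 3↦1, 4↦0]  zeros at y ∈ {4}
  x = 4: [0↦2, 1↦3, 2↦4, 3↦0, 4↦1]  zeros at y ∈ {3}
Collecting zeros: affine points = {(0, 4), (2, 3), (3, 4), (4, 3)}.
Total count |C(F_5)_aff| = 4.


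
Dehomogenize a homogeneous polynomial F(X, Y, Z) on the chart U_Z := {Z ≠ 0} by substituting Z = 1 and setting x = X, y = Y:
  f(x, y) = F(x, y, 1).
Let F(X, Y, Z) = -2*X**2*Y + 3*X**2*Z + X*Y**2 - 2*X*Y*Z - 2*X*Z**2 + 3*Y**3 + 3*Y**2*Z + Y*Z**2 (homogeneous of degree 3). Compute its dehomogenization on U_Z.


f(x, y) = -2*x**2*y + 3*x**2 + x*y**2 - 2*x*y - 2*x + 3*y**3 + 3*y**2 + y

On U_Z we set Z = 1. Each monomial c·X^i·Y^j·Z^k in F becomes c·x^i·y^j·1^k = c·x^i·y^j.
Substituting Z = 1: F(X, Y, 1) = -2*x**2*y + 3*x**2 + x*y**2 - 2*x*y - 2*x + 3*y**3 + 3*y**2 + y.
Note: deg(f) ≤ deg(F) = 3; strict inequality happens when F is divisible by Z (lost terms).


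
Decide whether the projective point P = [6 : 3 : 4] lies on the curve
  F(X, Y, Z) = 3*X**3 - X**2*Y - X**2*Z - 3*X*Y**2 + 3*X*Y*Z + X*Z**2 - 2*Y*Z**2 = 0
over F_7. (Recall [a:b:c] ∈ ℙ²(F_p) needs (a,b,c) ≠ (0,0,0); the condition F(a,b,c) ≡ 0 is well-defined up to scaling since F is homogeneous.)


F(6,3,4) ≡ 2 (mod 7); P is NOT on the curve.

Evaluate F(6, 3, 4) term-by-term (mod 7).
  3*X**3 ↦ 3·216·1·1 = 648
  -X**2*Y ↦ -1·36·3·1 = -108
  -X**2*Z ↦ -1·36·1·4 = -144
  -3*X*Y**2 ↦ -3·6·9·1 = -162
  3*X*Y*Z ↦ 3·6·3·4 = 216
  X*Z**2 ↦ 1·6·1·16 = 96
  -2*Y*Z**2 ↦ -2·1·3·16 = -96
Sum: F(6, 3, 4) = (648) + (-108) + (-144) + (-162) + (216) + (96) + (-96) = 450.
Reducing mod 7: 450 ≡ 2 (mod 7).
Since F(a, b, c) ≡ 2 ≠ 0 (mod 7), P does NOT lie on the curve.


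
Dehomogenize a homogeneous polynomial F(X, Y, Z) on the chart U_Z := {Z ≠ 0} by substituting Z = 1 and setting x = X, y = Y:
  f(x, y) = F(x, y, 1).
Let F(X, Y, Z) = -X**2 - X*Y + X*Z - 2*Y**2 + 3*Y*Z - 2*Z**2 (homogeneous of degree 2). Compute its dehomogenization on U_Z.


f(x, y) = -x**2 - x*y + x - 2*y**2 + 3*y - 2

On U_Z we set Z = 1. Each monomial c·X^i·Y^j·Z^k in F becomes c·x^i·y^j·1^k = c·x^i·y^j.
Substituting Z = 1: F(X, Y, 1) = -x**2 - x*y + x - 2*y**2 + 3*y - 2.
Note: deg(f) ≤ deg(F) = 2; strict inequality happens when F is divisible by Z (lost terms).


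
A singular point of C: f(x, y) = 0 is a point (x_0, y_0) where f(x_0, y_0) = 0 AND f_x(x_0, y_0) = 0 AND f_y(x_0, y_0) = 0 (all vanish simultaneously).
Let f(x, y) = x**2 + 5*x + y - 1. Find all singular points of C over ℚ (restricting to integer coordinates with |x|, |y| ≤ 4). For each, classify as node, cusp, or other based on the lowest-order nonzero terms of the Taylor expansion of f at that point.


No singular points in the scanned grid; C is smooth there.

Compute partial derivatives:
  f_x = 2*x + 5.
  f_y = 1.
f_y = 1 is a nonzero constant, so f_y never vanishes: no point (x, y) can satisfy f = f_x = f_y = 0. In particular no (x, y) ∈ {−4, ..., 4}² is singular; the curve is smooth.


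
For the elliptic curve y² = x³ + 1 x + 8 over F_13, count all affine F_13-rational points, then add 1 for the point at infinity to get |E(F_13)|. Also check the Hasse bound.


Affine points = {(1, 6), (1, 7), (3, 5), (3, 8), (6, 3), (6, 10), (10, 2), (10, 11)}; affine count = 8; |E(F_13)| = 9.

Discriminant check: Δ ∝ 4a³ + 27b² = 4·1³ + 27·8² = 4·1 + 27·64 ≡ 3 (mod 13). Nonzero ⇒ E is nonsingular.
For each x ∈ F_13, compute rhs = x³ + 1·x + 8 mod 13, then count y ∈ F_13 with y² ≡ rhs.
  x = 0: rhs = 8, matching y values: none (0 points).
  x = 1: rhs = 10, matching y values: 6, 7 (2 points).
  x = 2: rhs = 5, matching y values: none (0 points).
  x = 3: rhs = 12, matching y values: 5, 8 (2 points).
  x = 4: rhs = 11, matching y values: none (0 points).
  x = 5: rhs = 8, matching y values: none (0 points).
  x = 6: rhs = 9, matching y values: 3, 10 (2 points).
  x = 7: rhs = 7, matching y values: none (0 points).
  x = 8: rhs = 8, matching y values: none (0 points).
  x = 9: rhs = 5, matching y values: none (0 points).
  x = 10: rhs = 4, matching y values: 2, 11 (2 points).
  x = 11: rhs = 11, matching y values: none (0 points).
  x = 12: rhs = 6, matching y values: none (0 points).
Total affine count: 8.
Full point count |E(F_13)| = 8 + 1 = 9.
Hasse bound: |9 − (13+1)| = |-5| = 5 ≤ 2√13 ≈ 7.2111 ✓.


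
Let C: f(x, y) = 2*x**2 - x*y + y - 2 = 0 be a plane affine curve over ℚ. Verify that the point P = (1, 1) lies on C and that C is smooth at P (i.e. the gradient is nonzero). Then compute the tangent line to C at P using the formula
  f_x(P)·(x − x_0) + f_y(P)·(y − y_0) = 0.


Tangent line at P: 3*x - 3 = 0.

Step 1: f(1, 1) = 0, so P lies on C.
Step 2: partial derivatives
  f_x(x, y) = 4*x - y, f_y(x, y) = 1 - x.
  f_x(P) = 3, f_y(P) = 0 (gradient nonzero, so P is smooth).
Step 3: tangent line at P: 3·(x − 1) + 0·(y − 1) = 0.
Expanding: 3*x - 3 = 0.


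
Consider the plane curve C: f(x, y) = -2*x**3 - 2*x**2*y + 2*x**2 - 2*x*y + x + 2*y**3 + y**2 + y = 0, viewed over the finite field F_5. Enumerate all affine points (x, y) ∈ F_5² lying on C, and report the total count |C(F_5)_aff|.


Affine F_5-points: {(0, 0), (1, 2), (1, 3), (4, 2)}; count = 4.

For each of the 25 pairs (x, y) ∈ F_5², evaluate f(x, y) mod 5. Record the zeros.
  x = 0: [0↦0, 1↦4, 2↦2, 3↦1, 4↦3]  zeros at y ∈ {0}
  x = 1: [0↦1, 1↦1, 2↦0, 3↦0, 4↦3]  zeros at y ∈ {2, 3}
  x = 2: [0↦4, 1↦1, 2↦2, 3↦4, 4↦4]  zeros at y ∈ ∅
  x = 3: [0↦2, 1↦2, 2↦1, 3↦1, 4↦4]  zeros at y ∈ ∅
  x = 4: [0↦3, 1↦2, 2↦0, 3↦4, 4↦1]  zeros at y ∈ {2}
Collecting zeros: affine points = {(0, 0), (1, 2), (1, 3), (4, 2)}.
Total count |C(F_5)_aff| = 4.


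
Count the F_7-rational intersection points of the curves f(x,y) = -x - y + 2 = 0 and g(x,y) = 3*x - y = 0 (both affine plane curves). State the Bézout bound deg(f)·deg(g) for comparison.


Common zeros: {(4, 5)}; count = 1; Bézout bound = 1.

deg(f) = 1, deg(g) = 1, so Bézout bound = 1.
Scan x ∈ F_7. For each x, list the y ∈ F_7 with f(x, y) ≡ 0 and those with g(x, y) ≡ 0 (mod 7); the common zeros in that column are the intersection.
  x = 0: f ≡ 0 at y ∈ {2}; g ≡ 0 at y ∈ {0}; common: ∅.
  x = 1: f ≡ 0 at y ∈ {1}; g ≡ 0 at y ∈ {3}; common: ∅.
  x = 2: f ≡ 0 at y ∈ {0}; g ≡ 0 at y ∈ {6}; common: ∅.
  x = 3: f ≡ 0 at y ∈ {6}; g ≡ 0 at y ∈ {2}; common: ∅.
  x = 4: f ≡ 0 at y ∈ {5}; g ≡ 0 at y ∈ {5}; common: {5}.
  x = 5: f ≡ 0 at y ∈ {4}; g ≡ 0 at y ∈ {1}; common: ∅.
  x = 6: f ≡ 0 at y ∈ {3}; g ≡ 0 at y ∈ {4}; common: ∅.
Collecting: common zeros = {(4, 5)}, so the count is 1.
Comparison with the Bézout bound: 1 ≤ 1 = deg(f)·deg(g), as expected for curves with no common component (the bound is attained).


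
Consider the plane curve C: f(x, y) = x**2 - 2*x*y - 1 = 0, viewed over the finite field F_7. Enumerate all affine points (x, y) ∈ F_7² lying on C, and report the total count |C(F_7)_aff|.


Affine F_7-points: {(1, 0), (2, 6), (3, 6), (4, 1), (5, 1), (6, 0)}; count = 6.

For each of the 49 pairs (x, y) ∈ F_7², evaluate f(x, y) mod 7. Record the zeros.
  x = 0: [0↦6, 1↦6, 2↦6, 3↦6, 4↦6, 5↦6, 6↦6]  zeros at y ∈ ∅
  x = 1: [0↦0, 1↦5, 2↦3, 3↦1, 4↦6, 5↦4, 6↦2]  zeros at y ∈ {0}
  x = 2: [0↦3, 1↦6, 2↦2, 3↦5, 4↦1, 5↦4, 6↦0]  zeros at y ∈ {6}
  x = 3: [0↦1, 1↦2, 2↦3, 3↦4, 4↦5, 5↦6, 6↦0]  zeros at y ∈ {6}
  x = 4: [0↦1, 1↦0, 2↦6, 3↦5, 4↦4, 5↦3, 6↦2]  zeros at y ∈ {1}
  x = 5: [0↦3, 1↦0, 2↦4, 3↦1, 4↦5, 5↦2, 6↦6]  zeros at y ∈ {1}
  x = 6: [0↦0, 1↦2, 2↦4, 3↦6, 4↦1, 5↦3, 6↦5]  zeros at y ∈ {0}
Collecting zeros: affine points = {(1, 0), (2, 6), (3, 6), (4, 1), (5, 1), (6, 0)}.
Total count |C(F_7)_aff| = 6.


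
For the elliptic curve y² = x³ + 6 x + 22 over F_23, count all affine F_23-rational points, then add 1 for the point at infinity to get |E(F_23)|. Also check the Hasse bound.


Affine points = {(1, 11), (1, 12), (4, 8), (4, 15), (5, 4), (5, 19), (7, 4), (7, 19), (9, 0), (10, 1), (10, 22), (11, 4), (11, 19), (17, 0), (19, 7), (19, 16), (20, 0), (21, 5), (21, 18)}; affine count = 19; |E(F_23)| = 20.

Discriminant check: Δ ∝ 4a³ + 27b² = 4·6³ + 27·22² = 4·216 + 27·484 ≡ 17 (mod 23). Nonzero ⇒ E is nonsingular.
For each x ∈ F_23, compute rhs = x³ + 6·x + 22 mod 23, then count y ∈ F_23 with y² ≡ rhs.
  x = 0: rhs = 22, matching y values: none (0 points).
  x = 1: rhs = 6, matching y values: 11, 12 (2 points).
  x = 2: rhs = 19, matching y values: none (0 points).
  x = 3: rhs = 21, matching y values: none (0 points).
  x = 4: rhs = 18, matching y values: 8, 15 (2 points).
  x = 5: rhs = 16, matching y values: 4, 19 (2 points).
  x = 6: rhs = 21, matching y values: none (0 points).
  x = 7: rhs = 16, matching y values: 4, 19 (2 points).
  x = 8: rhs = 7, matching y values: none (0 points).
  x = 9: rhs = 0, matching y values: 0 (1 points).
  x = 10: rhs = 1, matching y values: 1, 22 (2 points).
  x = 11: rhs = 16, matching y values: 4, 19 (2 points).
  x = 12: rhs = 5, matching y values: none (0 points).
  x = 13: rhs = 20, matching y values: none (0 points).
  x = 14: rhs = 21, matching y values: none (0 points).
  x = 15: rhs = 14, matching y values: none (0 points).
  x = 16: rhs = 5, matching y values: none (0 points).
  x = 17: rhs = 0, matching y values: 0 (1 points).
  x = 18: rhs = 5, matching y values: none (0 points).
  x = 19: rhs = 3, matching y values: 7, 16 (2 points).
  x = 20: rhs = 0, matching y values: 0 (1 points).
  x = 21: rhs = 2, matching y values: 5, 18 (2 points).
  x = 22: rhs = 15, matching y values: none (0 points).
Total affine count: 19.
Full point count |E(F_23)| = 19 + 1 = 20.
Hasse bound: |20 − (23+1)| = |-4| = 4 ≤ 2√23 ≈ 9.5917 ✓.


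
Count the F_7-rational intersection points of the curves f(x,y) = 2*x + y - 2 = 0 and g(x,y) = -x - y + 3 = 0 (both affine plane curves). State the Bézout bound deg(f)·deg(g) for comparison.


Common zeros: {(6, 4)}; count = 1; Bézout bound = 1.

deg(f) = 1, deg(g) = 1, so Bézout bound = 1.
Scan x ∈ F_7. For each x, list the y ∈ F_7 with f(x, y) ≡ 0 and those with g(x, y) ≡ 0 (mod 7); the common zeros in that column are the intersection.
  x = 0: f ≡ 0 at y ∈ {2}; g ≡ 0 at y ∈ {3}; common: ∅.
  x = 1: f ≡ 0 at y ∈ {0}; g ≡ 0 at y ∈ {2}; common: ∅.
  x = 2: f ≡ 0 at y ∈ {5}; g ≡ 0 at y ∈ {1}; common: ∅.
  x = 3: f ≡ 0 at y ∈ {3}; g ≡ 0 at y ∈ {0}; common: ∅.
  x = 4: f ≡ 0 at y ∈ {1}; g ≡ 0 at y ∈ {6}; common: ∅.
  x = 5: f ≡ 0 at y ∈ {6}; g ≡ 0 at y ∈ {5}; common: ∅.
  x = 6: f ≡ 0 at y ∈ {4}; g ≡ 0 at y ∈ {4}; common: {4}.
Collecting: common zeros = {(6, 4)}, so the count is 1.
Comparison with the Bézout bound: 1 ≤ 1 = deg(f)·deg(g), as expected for curves with no common component (the bound is attained).


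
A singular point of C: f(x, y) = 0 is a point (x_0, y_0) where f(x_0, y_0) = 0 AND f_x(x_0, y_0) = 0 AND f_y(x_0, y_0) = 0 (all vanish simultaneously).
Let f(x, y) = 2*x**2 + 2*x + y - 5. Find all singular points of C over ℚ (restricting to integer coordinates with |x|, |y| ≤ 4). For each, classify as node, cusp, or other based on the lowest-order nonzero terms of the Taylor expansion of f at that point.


No singular points in the scanned grid; C is smooth there.

Compute partial derivatives:
  f_x = 4*x + 2.
  f_y = 1.
f_y = 1 is a nonzero constant, so f_y never vanishes: no point (x, y) can satisfy f = f_x = f_y = 0. In particular no (x, y) ∈ {−4, ..., 4}² is singular; the curve is smooth.
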